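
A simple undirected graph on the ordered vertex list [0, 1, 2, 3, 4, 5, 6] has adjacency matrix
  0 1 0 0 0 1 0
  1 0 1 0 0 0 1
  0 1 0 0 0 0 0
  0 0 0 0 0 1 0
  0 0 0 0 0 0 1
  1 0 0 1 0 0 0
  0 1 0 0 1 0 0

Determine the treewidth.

A width-1 tree decomposition is:
Bags: B1 = {0, 1}  B2 = {0, 5}  B3 = {1, 2}  B4 = {1, 6}  B5 = {4, 6}  B6 = {3, 5}
Tree: B1–B2, B1–B3, B1–B4, B4–B5, B2–B6
The largest bag has 2 vertices, giving width 1; this decomposition certifies tw(G) ≤ 1. Since G has at least one edge (e.g. 0–1), it is not an edgeless graph, so tw(G) ≥ 1. The upper and lower bounds meet at 1, so that is the treewidth.

1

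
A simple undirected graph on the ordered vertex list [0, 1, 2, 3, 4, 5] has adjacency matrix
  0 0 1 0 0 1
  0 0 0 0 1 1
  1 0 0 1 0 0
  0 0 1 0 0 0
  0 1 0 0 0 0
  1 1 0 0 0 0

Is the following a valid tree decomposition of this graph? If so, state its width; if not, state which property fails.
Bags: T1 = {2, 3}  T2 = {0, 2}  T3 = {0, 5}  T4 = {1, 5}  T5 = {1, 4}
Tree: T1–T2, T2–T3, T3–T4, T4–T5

Checking the three conditions: (i) the bags cover all of {0, 1, 2, 3, 4, 5}; (ii) for each edge, some bag contains both endpoints; (iii) the bags containing any fixed vertex form a subtree. All hold, so the decomposition is valid with width 2 − 1 = 1.

Yes; width 1.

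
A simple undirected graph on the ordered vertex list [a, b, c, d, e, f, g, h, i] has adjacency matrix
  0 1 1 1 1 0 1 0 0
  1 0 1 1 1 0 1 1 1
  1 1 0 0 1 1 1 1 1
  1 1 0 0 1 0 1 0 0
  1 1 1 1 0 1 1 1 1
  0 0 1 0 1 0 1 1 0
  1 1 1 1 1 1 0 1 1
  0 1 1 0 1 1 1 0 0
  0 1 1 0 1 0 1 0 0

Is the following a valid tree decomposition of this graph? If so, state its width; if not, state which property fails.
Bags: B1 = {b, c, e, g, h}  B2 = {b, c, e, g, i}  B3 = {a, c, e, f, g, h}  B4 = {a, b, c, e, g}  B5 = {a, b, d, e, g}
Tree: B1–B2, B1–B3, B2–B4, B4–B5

A tree decomposition must satisfy three properties: every vertex lies in some bag; for every edge, both endpoints lie together in some bag; and for every vertex, the bags containing it form a connected subtree. Here bags containing vertex a are not connected in the tree, so the decomposition is invalid.

No — bags containing vertex a are not connected in the tree.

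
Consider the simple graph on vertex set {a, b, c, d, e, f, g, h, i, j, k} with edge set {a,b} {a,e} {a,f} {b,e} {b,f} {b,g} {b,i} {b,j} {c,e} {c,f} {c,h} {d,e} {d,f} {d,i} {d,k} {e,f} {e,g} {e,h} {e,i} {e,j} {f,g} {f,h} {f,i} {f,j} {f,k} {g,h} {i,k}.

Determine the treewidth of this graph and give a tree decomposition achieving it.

Treewidth 3.
One optimal decomposition is:
Bags: B1 = {b, e, f, j}  B2 = {b, e, f, i}  B3 = {b, e, f, g}  B4 = {e, f, g, h}  B5 = {d, e, f, i}  B6 = {c, e, f, h}  B7 = {a, b, e, f}  B8 = {d, f, i, k}
Tree: B1–B2, B1–B3, B3–B4, B2–B5, B4–B6, B2–B7, B5–B8

Each bag holds 4 vertices, so the decomposition has width 3, which upper-bounds the treewidth. For the lower bound, the 4 vertices {d, e, f, i} are pairwise adjacent, and any tree decomposition puts a clique entirely inside one bag — forcing width ≥ 3. Therefore the treewidth is 3.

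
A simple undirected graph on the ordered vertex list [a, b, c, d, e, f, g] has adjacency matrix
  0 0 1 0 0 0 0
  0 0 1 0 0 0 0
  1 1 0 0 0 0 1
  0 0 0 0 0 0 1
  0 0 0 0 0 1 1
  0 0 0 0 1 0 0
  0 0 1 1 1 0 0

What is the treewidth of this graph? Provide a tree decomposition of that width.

Treewidth 1.
Bags: B1 = {b, c}  B2 = {c, g}  B3 = {e, g}  B4 = {a, c}  B5 = {d, g}  B6 = {e, f}
Tree: B1–B2, B2–B3, B2–B4, B2–B5, B3–B6

Each bag holds 2 vertices, so the decomposition has width 1, which upper-bounds the treewidth. G has an edge, so its treewidth is at least 1. Hence tw(G) = 1 exactly.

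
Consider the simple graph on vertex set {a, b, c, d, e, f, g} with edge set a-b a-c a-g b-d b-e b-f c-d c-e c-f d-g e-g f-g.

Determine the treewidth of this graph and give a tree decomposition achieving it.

Treewidth 3.
One such decomposition:
Bags: B1 = {b, c, d, g}  B2 = {b, c, f, g}  B3 = {b, c, e, g}  B4 = {a, b, c, g}
Tree: B1–B2, B2–B3, B3–B4

Every bag has size at most 4, so the width is 4 − 1 = 3 and tw(G) ≤ 3. For the lower bound: the 4 vertex sets {d,g}, {c,f}, {b}, {e} are disjoint, each induces a connected subgraph, and every pair is joined by at least one edge of G. Contracting each set to a single vertex therefore yields K_{4} as a minor, and since treewidth is minor-monotone, tw(G) ≥ tw(K_{4}) = 3. Therefore the treewidth is 3.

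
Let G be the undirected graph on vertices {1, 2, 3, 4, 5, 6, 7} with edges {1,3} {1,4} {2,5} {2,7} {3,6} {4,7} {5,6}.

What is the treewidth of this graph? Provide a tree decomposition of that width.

Each bag holds 3 vertices, so the decomposition has width 2, which upper-bounds the treewidth. Since 4–1–3–6–5–2–7–4 is a cycle in G, G is not acyclic. Forests are exactly the graphs of treewidth ≤ 1, so tw(G) ≥ 2. Combining the bounds, tw(G) = 2.

Treewidth 2.
One such decomposition:
Bags: B1 = {1, 3, 4}  B2 = {3, 4, 6}  B3 = {4, 5, 6}  B4 = {2, 4, 5}  B5 = {2, 4, 7}
Tree: B1–B2, B2–B3, B3–B4, B4–B5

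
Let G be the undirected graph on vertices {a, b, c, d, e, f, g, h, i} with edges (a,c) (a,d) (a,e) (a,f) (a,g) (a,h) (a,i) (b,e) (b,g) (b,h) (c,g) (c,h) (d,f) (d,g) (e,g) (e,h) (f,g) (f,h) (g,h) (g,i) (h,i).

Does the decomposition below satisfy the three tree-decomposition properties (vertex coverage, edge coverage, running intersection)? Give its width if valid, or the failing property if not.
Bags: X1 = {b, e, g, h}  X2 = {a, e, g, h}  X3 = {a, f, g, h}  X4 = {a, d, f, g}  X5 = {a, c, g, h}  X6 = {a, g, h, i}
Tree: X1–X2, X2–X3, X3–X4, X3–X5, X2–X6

Yes; width 3.

Checking the three conditions: (i) the bags cover all of {a, b, c, d, e, f, g, h, i}; (ii) for each edge, some bag contains both endpoints; (iii) the bags containing any fixed vertex form a subtree. All hold, so the decomposition is valid with width 4 − 1 = 3.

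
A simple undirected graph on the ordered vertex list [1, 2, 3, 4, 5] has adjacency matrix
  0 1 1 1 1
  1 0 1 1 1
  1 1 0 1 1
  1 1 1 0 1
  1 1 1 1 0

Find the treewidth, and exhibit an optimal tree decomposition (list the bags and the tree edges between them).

Treewidth 4.
Bags: B1 = {1, 2, 3, 4, 5}
Tree: (single bag)

A single bag containing all 5 vertices is trivially a valid decomposition of width 4. On the other hand G contains the 5-clique {1, 2, 3, 4, 5}. A clique must lie in a single bag of any decomposition, so no decomposition can have width below 4. Therefore the treewidth is 4.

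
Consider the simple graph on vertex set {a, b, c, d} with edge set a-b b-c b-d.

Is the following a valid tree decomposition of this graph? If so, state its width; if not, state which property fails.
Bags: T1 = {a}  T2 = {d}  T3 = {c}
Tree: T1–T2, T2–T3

No — vertex b appears in no bag.

A tree decomposition must satisfy three properties: every vertex lies in some bag; for every edge, both endpoints lie together in some bag; and for every vertex, the bags containing it form a connected subtree. Here vertex b appears in no bag, so the decomposition is invalid.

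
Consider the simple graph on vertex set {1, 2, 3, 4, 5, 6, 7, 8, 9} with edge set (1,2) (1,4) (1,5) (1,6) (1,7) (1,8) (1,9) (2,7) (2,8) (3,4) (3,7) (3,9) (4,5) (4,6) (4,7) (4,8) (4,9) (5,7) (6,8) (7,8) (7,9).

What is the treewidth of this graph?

3

A width-3 tree decomposition is:
Bags: B1 = {1, 4, 7, 9}  B2 = {3, 4, 7, 9}  B3 = {1, 4, 7, 8}  B4 = {1, 4, 5, 7}  B5 = {1, 4, 6, 8}  B6 = {1, 2, 7, 8}
Tree: B1–B2, B1–B3, B3–B4, B3–B5, B3–B6
Every bag has size at most 4, so the width is 4 − 1 = 3 and tw(G) ≤ 3. For the lower bound, the 4 vertices {1, 2, 7, 8} are pairwise adjacent, and any tree decomposition puts a clique entirely inside one bag — forcing width ≥ 3. Hence tw(G) = 3 exactly.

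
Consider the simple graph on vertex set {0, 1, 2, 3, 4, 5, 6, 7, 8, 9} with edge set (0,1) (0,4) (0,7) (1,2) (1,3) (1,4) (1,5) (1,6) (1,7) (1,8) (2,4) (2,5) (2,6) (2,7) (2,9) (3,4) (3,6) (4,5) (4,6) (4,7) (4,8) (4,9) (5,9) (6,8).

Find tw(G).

A width-3 tree decomposition is:
Bags: B1 = {1, 4, 6, 8}  B2 = {1, 2, 4, 6}  B3 = {1, 2, 4, 5}  B4 = {1, 3, 4, 6}  B5 = {2, 4, 5, 9}  B6 = {1, 2, 4, 7}  B7 = {0, 1, 4, 7}
Tree: B1–B2, B2–B3, B2–B4, B3–B5, B2–B6, B6–B7
Each bag holds 4 vertices, so the decomposition has width 3, which upper-bounds the treewidth. For the lower bound, the 4 vertices {0, 1, 4, 7} are pairwise adjacent, and any tree decomposition puts a clique entirely inside one bag — forcing width ≥ 3. Therefore the treewidth is 3.

3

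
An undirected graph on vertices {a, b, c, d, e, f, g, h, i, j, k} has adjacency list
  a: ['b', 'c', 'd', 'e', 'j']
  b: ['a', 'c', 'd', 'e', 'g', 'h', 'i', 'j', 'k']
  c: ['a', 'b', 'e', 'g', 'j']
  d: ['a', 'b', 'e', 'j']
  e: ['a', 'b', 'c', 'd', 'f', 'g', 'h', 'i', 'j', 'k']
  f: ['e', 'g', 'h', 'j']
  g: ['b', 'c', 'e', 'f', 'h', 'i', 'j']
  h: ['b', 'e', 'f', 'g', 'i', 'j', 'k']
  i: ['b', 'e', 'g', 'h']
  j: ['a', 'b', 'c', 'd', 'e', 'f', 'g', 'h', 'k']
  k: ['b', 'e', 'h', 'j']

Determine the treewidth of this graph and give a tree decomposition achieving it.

Treewidth 4.
One optimal decomposition is:
Bags: B1 = {b, c, e, g, j}  B2 = {a, b, c, e, j}  B3 = {a, b, d, e, j}  B4 = {b, e, g, h, j}  B5 = {e, f, g, h, j}  B6 = {b, e, h, j, k}  B7 = {b, e, g, h, i}
Tree: B1–B2, B2–B3, B1–B4, B4–B5, B4–B6, B4–B7

Each bag holds 5 vertices, so the decomposition has width 4, which upper-bounds the treewidth. For the lower bound, the 5 vertices {e, f, g, h, j} are pairwise adjacent, and any tree decomposition puts a clique entirely inside one bag — forcing width ≥ 4. Hence tw(G) = 4 exactly.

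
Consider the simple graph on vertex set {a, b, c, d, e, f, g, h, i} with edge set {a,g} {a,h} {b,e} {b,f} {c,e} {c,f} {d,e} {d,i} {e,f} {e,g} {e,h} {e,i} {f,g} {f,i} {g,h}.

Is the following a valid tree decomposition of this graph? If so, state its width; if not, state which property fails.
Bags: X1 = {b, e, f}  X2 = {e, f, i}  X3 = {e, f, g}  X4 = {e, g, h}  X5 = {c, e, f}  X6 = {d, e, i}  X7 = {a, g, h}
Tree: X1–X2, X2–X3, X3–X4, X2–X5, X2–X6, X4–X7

Yes; width 2.

Checking the three conditions: (i) the bags cover all of {a, b, c, d, e, f, g, h, i}; (ii) for each edge, some bag contains both endpoints; (iii) the bags containing any fixed vertex form a subtree. All hold, so the decomposition is valid with width 3 − 1 = 2.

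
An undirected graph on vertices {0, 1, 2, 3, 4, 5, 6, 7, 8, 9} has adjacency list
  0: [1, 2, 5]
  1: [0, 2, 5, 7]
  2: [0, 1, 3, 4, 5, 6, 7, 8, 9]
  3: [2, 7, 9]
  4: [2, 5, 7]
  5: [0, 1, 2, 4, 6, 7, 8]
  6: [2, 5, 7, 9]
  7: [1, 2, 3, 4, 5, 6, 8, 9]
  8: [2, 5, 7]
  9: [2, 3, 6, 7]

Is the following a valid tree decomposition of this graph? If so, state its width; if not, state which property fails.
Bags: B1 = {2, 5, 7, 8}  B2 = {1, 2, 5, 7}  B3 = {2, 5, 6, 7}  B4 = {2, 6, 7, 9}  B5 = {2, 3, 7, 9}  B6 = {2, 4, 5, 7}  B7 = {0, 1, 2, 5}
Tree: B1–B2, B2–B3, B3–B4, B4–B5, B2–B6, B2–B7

Yes; width 3.

Vertex coverage: the bags together contain {0, 1, 2, 3, 4, 5, 6, 7, 8, 9}, the full vertex set. Edge coverage: each edge of G has both endpoints in at least one bag. Running intersection: for every vertex, the bags containing it form a connected subtree. All three properties hold, so this is a valid tree decomposition of width max|bag| − 1 = 3, and hence tw(G) ≤ 3.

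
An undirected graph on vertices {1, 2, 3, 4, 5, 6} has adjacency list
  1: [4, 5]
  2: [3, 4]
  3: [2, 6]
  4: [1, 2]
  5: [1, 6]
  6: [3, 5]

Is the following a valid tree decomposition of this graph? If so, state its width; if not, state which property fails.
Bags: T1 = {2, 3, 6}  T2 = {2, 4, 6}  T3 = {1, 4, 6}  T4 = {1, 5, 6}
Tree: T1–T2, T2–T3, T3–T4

Yes; width 2.

Vertex coverage: the bags together contain {1, 2, 3, 4, 5, 6}, the full vertex set. Edge coverage: each edge of G has both endpoints in at least one bag. Running intersection: for every vertex, the bags containing it form a connected subtree. All three properties hold, so this is a valid tree decomposition of width max|bag| − 1 = 2, and hence tw(G) ≤ 2.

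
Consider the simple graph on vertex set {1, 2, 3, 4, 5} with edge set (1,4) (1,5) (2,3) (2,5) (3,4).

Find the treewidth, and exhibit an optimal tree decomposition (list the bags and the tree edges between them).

Every bag has size at most 3, so the width is 3 − 1 = 2 and tw(G) ≤ 2. The edges 3–4–1–5–2–3 form a cycle, so G is not a tree and its treewidth is at least 2. The upper and lower bounds meet at 2, so that is the treewidth.

Treewidth 2.
One such decomposition:
Bags: B1 = {1, 3, 4}  B2 = {1, 3, 5}  B3 = {2, 3, 5}
Tree: B1–B2, B2–B3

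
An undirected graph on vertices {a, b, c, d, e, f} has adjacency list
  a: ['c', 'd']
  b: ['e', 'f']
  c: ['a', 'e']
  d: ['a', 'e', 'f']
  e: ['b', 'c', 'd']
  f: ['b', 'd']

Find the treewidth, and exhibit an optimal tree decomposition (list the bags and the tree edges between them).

Each bag holds 3 vertices, so the decomposition has width 2, which upper-bounds the treewidth. Since f–b–e–d–f is a cycle in G, G is not acyclic. Forests are exactly the graphs of treewidth ≤ 1, so tw(G) ≥ 2. Therefore the treewidth is 2.

Treewidth 2.
Bags: B1 = {b, d, f}  B2 = {b, d, e}  B3 = {a, d, e}  B4 = {a, c, e}
Tree: B1–B2, B2–B3, B3–B4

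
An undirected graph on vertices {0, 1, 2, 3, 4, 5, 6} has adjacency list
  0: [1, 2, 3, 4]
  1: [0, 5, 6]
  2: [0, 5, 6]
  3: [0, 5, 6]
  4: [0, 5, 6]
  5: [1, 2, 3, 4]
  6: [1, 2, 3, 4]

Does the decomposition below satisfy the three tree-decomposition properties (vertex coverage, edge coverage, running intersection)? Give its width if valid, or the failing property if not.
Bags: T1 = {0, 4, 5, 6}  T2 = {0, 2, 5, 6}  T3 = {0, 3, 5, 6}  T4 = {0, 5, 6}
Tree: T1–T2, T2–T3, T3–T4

A tree decomposition must satisfy three properties: every vertex lies in some bag; for every edge, both endpoints lie together in some bag; and for every vertex, the bags containing it form a connected subtree. Here vertex 1 appears in no bag, so the decomposition is invalid.

No — vertex 1 appears in no bag.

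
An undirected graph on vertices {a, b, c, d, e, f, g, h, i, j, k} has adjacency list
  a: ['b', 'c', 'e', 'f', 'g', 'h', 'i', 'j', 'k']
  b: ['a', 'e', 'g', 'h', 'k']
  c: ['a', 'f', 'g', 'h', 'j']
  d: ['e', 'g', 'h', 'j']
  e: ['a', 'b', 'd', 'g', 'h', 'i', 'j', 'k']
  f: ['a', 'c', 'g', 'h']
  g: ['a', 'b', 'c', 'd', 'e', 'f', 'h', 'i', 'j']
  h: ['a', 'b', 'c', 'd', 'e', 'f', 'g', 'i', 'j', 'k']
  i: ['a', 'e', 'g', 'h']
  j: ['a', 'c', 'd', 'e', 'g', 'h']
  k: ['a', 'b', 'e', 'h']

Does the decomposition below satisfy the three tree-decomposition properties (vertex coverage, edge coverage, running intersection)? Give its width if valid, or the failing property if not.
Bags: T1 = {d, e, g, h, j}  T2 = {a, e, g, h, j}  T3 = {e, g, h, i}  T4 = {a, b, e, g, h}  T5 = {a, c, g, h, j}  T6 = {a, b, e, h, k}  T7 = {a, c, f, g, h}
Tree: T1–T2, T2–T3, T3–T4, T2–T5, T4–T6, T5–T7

A tree decomposition must satisfy three properties: every vertex lies in some bag; for every edge, both endpoints lie together in some bag; and for every vertex, the bags containing it form a connected subtree. Here edge (a,i) lies in no bag, so the decomposition is invalid.

No — edge (a,i) lies in no bag.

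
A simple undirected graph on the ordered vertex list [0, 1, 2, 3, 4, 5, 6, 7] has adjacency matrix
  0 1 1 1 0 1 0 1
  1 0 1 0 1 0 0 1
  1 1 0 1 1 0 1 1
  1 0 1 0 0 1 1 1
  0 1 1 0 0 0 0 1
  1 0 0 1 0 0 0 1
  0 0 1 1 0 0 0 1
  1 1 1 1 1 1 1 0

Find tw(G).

A width-3 tree decomposition is:
Bags: B1 = {0, 1, 2, 7}  B2 = {0, 2, 3, 7}  B3 = {1, 2, 4, 7}  B4 = {2, 3, 6, 7}  B5 = {0, 3, 5, 7}
Tree: B1–B2, B1–B3, B2–B4, B2–B5
Each bag holds 4 vertices, so the decomposition has width 3, which upper-bounds the treewidth. On the other hand G contains the 4-clique {0, 1, 2, 7}. A clique must lie in a single bag of any decomposition, so no decomposition can have width below 3. The upper and lower bounds meet at 3, so that is the treewidth.

3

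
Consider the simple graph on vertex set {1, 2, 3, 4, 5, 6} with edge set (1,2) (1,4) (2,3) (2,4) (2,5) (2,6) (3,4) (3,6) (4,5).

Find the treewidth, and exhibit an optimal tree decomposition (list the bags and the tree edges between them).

Treewidth 2.
Bags: B1 = {1, 2, 4}  B2 = {2, 4, 5}  B3 = {2, 3, 4}  B4 = {2, 3, 6}
Tree: B1–B2, B1–B3, B3–B4

The largest bag has 3 vertices, giving width 2; this decomposition certifies tw(G) ≤ 2. On the other hand G contains the 3-clique {1, 2, 4}. A clique must lie in a single bag of any decomposition, so no decomposition can have width below 2. Combining the bounds, tw(G) = 2.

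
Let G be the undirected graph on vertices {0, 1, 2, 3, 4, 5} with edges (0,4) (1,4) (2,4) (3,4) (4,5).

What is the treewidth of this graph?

1

A width-1 tree decomposition is:
Bags: B1 = {4, 5}  B2 = {3, 4}  B3 = {2, 4}  B4 = {1, 4}  B5 = {0, 4}
Tree: B1–B2, B1–B3, B2–B4, B3–B5
Each bag holds 2 vertices, so the decomposition has width 1, which upper-bounds the treewidth. G has an edge, so its treewidth is at least 1. Therefore the treewidth is 1.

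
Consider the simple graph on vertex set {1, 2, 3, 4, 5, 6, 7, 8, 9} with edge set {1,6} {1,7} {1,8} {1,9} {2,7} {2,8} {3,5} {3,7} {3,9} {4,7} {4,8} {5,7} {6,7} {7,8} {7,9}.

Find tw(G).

A width-2 tree decomposition is:
Bags: B1 = {1, 6, 7}  B2 = {1, 7, 8}  B3 = {1, 7, 9}  B4 = {4, 7, 8}  B5 = {3, 7, 9}  B6 = {2, 7, 8}  B7 = {3, 5, 7}
Tree: B1–B2, B1–B3, B2–B4, B3–B5, B2–B6, B5–B7
Every bag has size at most 3, so the width is 3 − 1 = 2 and tw(G) ≤ 2. Conversely, {1, 7, 8} is a clique of size 3, and the vertices of any clique must share a bag in every tree decomposition; so some bag has ≥ 3 vertices and tw(G) ≥ 2. Combining the bounds, tw(G) = 2.

2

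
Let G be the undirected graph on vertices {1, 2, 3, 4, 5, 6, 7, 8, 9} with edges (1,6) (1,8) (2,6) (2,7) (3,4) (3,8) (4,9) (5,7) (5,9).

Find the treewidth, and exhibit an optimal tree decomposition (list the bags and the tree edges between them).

Treewidth 2.
One optimal decomposition is:
Bags: B1 = {5, 7, 9}  B2 = {2, 7, 9}  B3 = {2, 6, 9}  B4 = {1, 6, 9}  B5 = {1, 8, 9}  B6 = {3, 8, 9}  B7 = {3, 4, 9}
Tree: B1–B2, B2–B3, B3–B4, B4–B5, B5–B6, B6–B7

Every bag has size at most 3, so the width is 3 − 1 = 2 and tw(G) ≤ 2. For the lower bound, G contains the cycle 9–5–7–2–6–1–8–3–4–9, so G is not a forest; only forests have treewidth ≤ 1, hence tw(G) ≥ 2. Hence tw(G) = 2 exactly.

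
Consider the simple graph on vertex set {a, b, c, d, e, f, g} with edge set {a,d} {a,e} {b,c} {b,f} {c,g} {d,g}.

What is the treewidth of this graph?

A width-1 tree decomposition is:
Bags: B1 = {b, f}  B2 = {b, c}  B3 = {c, g}  B4 = {d, g}  B5 = {a, d}  B6 = {a, e}
Tree: B1–B2, B2–B3, B3–B4, B4–B5, B5–B6
The largest bag has 2 vertices, giving width 1; this decomposition certifies tw(G) ≤ 1. G has an edge, so its treewidth is at least 1. Therefore the treewidth is 1.

1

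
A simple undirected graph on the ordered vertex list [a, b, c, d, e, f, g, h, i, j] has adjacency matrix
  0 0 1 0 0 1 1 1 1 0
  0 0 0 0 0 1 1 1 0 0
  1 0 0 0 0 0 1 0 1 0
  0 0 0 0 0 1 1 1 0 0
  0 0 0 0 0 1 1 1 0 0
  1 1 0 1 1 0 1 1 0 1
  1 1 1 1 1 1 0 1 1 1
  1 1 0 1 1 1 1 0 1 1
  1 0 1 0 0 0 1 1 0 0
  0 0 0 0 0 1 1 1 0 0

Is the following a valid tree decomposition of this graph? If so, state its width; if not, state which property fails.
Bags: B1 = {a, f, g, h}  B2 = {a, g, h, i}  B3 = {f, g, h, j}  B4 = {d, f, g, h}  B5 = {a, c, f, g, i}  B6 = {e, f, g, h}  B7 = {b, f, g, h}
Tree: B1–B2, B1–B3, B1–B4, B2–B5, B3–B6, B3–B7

No — bags containing vertex f are not connected in the tree.

A tree decomposition must satisfy three properties: every vertex lies in some bag; for every edge, both endpoints lie together in some bag; and for every vertex, the bags containing it form a connected subtree. Here bags containing vertex f are not connected in the tree, so the decomposition is invalid.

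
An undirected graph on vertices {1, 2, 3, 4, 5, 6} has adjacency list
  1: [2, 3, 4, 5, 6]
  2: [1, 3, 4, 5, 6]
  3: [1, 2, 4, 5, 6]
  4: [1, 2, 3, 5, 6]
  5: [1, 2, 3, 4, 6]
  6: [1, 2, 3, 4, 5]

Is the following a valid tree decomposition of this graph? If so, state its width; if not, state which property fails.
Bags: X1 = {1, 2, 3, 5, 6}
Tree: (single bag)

No — vertex 4 appears in no bag.

A tree decomposition must satisfy three properties: every vertex lies in some bag; for every edge, both endpoints lie together in some bag; and for every vertex, the bags containing it form a connected subtree. Here vertex 4 appears in no bag, so the decomposition is invalid.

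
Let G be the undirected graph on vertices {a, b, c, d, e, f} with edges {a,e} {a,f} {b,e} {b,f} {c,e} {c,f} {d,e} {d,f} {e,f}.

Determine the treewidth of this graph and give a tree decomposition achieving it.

The largest bag has 3 vertices, giving width 2; this decomposition certifies tw(G) ≤ 2. Conversely, {d, e, f} is a clique of size 3, and the vertices of any clique must share a bag in every tree decomposition; so some bag has ≥ 3 vertices and tw(G) ≥ 2. Therefore the treewidth is 2.

Treewidth 2.
Bags: B1 = {a, e, f}  B2 = {b, e, f}  B3 = {c, e, f}  B4 = {d, e, f}
Tree: B1–B2, B2–B3, B1–B4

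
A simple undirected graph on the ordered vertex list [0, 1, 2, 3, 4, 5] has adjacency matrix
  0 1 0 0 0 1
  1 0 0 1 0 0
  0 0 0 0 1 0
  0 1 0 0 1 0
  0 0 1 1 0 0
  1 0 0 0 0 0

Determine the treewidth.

1

A width-1 tree decomposition is:
Bags: B1 = {2, 4}  B2 = {3, 4}  B3 = {1, 3}  B4 = {0, 1}  B5 = {0, 5}
Tree: B1–B2, B2–B3, B3–B4, B4–B5
The largest bag has 2 vertices, giving width 1; this decomposition certifies tw(G) ≤ 1. Since G has at least one edge (e.g. 2–4), it is not an edgeless graph, so tw(G) ≥ 1. Hence tw(G) = 1 exactly.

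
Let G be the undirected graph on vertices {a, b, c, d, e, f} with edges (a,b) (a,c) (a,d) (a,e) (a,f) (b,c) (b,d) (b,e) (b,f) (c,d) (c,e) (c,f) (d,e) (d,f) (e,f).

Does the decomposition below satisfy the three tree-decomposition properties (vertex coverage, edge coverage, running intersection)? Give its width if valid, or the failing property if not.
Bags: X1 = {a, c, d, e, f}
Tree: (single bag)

No — vertex b appears in no bag.

A tree decomposition must satisfy three properties: every vertex lies in some bag; for every edge, both endpoints lie together in some bag; and for every vertex, the bags containing it form a connected subtree. Here vertex b appears in no bag, so the decomposition is invalid.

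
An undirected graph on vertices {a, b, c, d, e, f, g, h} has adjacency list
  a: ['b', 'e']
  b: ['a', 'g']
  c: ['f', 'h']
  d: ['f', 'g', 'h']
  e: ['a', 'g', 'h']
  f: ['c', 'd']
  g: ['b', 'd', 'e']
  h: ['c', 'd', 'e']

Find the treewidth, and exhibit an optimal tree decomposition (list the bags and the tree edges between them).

Every bag has size at most 3, so the width is 3 − 1 = 2 and tw(G) ≤ 2. Since b–a–e–g–b is a cycle in G, G is not acyclic. Forests are exactly the graphs of treewidth ≤ 1, so tw(G) ≥ 2. Combining the bounds, tw(G) = 2.

Treewidth 2.
One such decomposition:
Bags: B1 = {a, b, g}  B2 = {a, e, g}  B3 = {d, e, g}  B4 = {d, e, h}  B5 = {d, f, h}  B6 = {c, f, h}
Tree: B1–B2, B2–B3, B3–B4, B4–B5, B5–B6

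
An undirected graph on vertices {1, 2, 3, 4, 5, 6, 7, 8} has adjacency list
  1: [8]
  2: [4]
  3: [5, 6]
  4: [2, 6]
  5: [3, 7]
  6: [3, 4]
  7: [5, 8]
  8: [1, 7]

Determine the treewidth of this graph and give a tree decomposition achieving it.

Treewidth 1.
One such decomposition:
Bags: B1 = {2, 4}  B2 = {4, 6}  B3 = {3, 6}  B4 = {3, 5}  B5 = {5, 7}  B6 = {7, 8}  B7 = {1, 8}
Tree: B1–B2, B2–B3, B3–B4, B4–B5, B5–B6, B6–B7

The largest bag has 2 vertices, giving width 1; this decomposition certifies tw(G) ≤ 1. Since G has at least one edge (e.g. 2–4), it is not an edgeless graph, so tw(G) ≥ 1. Combining the bounds, tw(G) = 1.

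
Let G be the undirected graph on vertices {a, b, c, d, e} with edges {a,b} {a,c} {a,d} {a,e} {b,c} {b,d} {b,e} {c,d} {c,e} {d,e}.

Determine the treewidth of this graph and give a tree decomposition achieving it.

Treewidth 4.
One optimal decomposition is:
Bags: B1 = {a, b, c, d, e}
Tree: (single bag)

With just one bag of size 5, the width is 5 − 1 = 4, so tw(G) ≤ 4. Conversely, {a, b, c, d, e} is a clique of size 5, and the vertices of any clique must share a bag in every tree decomposition; so some bag has ≥ 5 vertices and tw(G) ≥ 4. Therefore the treewidth is 4.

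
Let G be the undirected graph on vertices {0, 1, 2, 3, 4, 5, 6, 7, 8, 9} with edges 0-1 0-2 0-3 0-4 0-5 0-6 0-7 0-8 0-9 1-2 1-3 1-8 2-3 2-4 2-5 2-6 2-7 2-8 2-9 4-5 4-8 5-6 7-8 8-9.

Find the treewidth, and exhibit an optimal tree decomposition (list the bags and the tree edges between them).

The largest bag has 4 vertices, giving width 3; this decomposition certifies tw(G) ≤ 3. On the other hand G contains the 4-clique {0, 1, 2, 8}. A clique must lie in a single bag of any decomposition, so no decomposition can have width below 3. Therefore the treewidth is 3.

Treewidth 3.
One such decomposition:
Bags: B1 = {0, 1, 2, 8}  B2 = {0, 2, 4, 8}  B3 = {0, 1, 2, 3}  B4 = {0, 2, 4, 5}  B5 = {0, 2, 7, 8}  B6 = {0, 2, 8, 9}  B7 = {0, 2, 5, 6}
Tree: B1–B2, B1–B3, B2–B4, B2–B5, B1–B6, B4–B7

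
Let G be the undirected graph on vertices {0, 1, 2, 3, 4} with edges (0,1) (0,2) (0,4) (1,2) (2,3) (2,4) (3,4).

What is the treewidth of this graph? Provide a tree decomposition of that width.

Treewidth 2.
One optimal decomposition is:
Bags: B1 = {0, 1, 2}  B2 = {0, 2, 4}  B3 = {2, 3, 4}
Tree: B1–B2, B2–B3

Each bag holds 3 vertices, so the decomposition has width 2, which upper-bounds the treewidth. For the lower bound, the 3 vertices {0, 1, 2} are pairwise adjacent, and any tree decomposition puts a clique entirely inside one bag — forcing width ≥ 2. The upper and lower bounds meet at 2, so that is the treewidth.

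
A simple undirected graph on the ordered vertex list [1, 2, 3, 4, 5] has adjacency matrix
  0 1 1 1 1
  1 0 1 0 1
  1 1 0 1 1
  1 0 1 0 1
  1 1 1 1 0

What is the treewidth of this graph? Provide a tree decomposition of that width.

The largest bag has 4 vertices, giving width 3; this decomposition certifies tw(G) ≤ 3. For the lower bound, the 4 vertices {1, 2, 3, 5} are pairwise adjacent, and any tree decomposition puts a clique entirely inside one bag — forcing width ≥ 3. Hence tw(G) = 3 exactly.

Treewidth 3.
One optimal decomposition is:
Bags: B1 = {1, 2, 3, 5}  B2 = {1, 3, 4, 5}
Tree: B1–B2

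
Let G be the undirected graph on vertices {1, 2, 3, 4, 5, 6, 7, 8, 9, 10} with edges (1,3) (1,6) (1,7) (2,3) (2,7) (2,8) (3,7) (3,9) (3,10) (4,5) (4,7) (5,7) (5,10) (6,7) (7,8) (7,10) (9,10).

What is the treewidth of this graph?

A width-2 tree decomposition is:
Bags: B1 = {3, 9, 10}  B2 = {3, 7, 10}  B3 = {5, 7, 10}  B4 = {2, 3, 7}  B5 = {1, 3, 7}  B6 = {1, 6, 7}  B7 = {2, 7, 8}  B8 = {4, 5, 7}
Tree: B1–B2, B2–B3, B2–B4, B2–B5, B5–B6, B4–B7, B3–B8
The largest bag has 3 vertices, giving width 2; this decomposition certifies tw(G) ≤ 2. On the other hand G contains the 3-clique {3, 9, 10}. A clique must lie in a single bag of any decomposition, so no decomposition can have width below 2. Combining the bounds, tw(G) = 2.

2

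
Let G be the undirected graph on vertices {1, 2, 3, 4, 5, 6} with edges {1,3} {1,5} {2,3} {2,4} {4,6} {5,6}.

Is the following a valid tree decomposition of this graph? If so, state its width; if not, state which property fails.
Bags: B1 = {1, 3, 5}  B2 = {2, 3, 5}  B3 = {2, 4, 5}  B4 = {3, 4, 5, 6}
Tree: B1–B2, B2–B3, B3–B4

No — bags containing vertex 3 are not connected in the tree.

A tree decomposition must satisfy three properties: every vertex lies in some bag; for every edge, both endpoints lie together in some bag; and for every vertex, the bags containing it form a connected subtree. Here bags containing vertex 3 are not connected in the tree, so the decomposition is invalid.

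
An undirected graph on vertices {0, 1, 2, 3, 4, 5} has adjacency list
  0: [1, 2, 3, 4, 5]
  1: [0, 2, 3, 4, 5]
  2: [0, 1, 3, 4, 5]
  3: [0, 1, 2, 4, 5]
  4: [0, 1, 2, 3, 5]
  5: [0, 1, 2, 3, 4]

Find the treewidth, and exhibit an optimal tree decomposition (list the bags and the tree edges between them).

A single bag containing all 6 vertices is trivially a valid decomposition of width 5. For the lower bound, the 6 vertices {0, 1, 2, 3, 4, 5} are pairwise adjacent, and any tree decomposition puts a clique entirely inside one bag — forcing width ≥ 5. Hence tw(G) = 5 exactly.

Treewidth 5.
One such decomposition:
Bags: B1 = {0, 1, 2, 3, 4, 5}
Tree: (single bag)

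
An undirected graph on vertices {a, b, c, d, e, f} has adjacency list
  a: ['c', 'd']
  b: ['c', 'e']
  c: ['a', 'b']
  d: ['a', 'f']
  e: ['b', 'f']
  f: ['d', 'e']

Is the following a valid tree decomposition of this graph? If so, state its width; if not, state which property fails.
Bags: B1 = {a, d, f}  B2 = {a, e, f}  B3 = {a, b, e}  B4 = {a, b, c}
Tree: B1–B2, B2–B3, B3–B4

Yes; width 2.

Vertex coverage: the bags together contain {a, b, c, d, e, f}, the full vertex set. Edge coverage: each edge of G has both endpoints in at least one bag. Running intersection: for every vertex, the bags containing it form a connected subtree. All three properties hold, so this is a valid tree decomposition of width max|bag| − 1 = 2, and hence tw(G) ≤ 2.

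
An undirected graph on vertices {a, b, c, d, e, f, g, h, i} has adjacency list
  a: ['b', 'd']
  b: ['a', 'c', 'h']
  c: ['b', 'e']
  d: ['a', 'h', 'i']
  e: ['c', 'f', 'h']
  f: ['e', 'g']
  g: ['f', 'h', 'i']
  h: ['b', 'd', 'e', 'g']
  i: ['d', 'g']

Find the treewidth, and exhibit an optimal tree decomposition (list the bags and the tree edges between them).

Every bag has size at most 4, so the width is 4 − 1 = 3 and tw(G) ≤ 3. For the lower bound: the 4 vertex sets {a,b,c}, {e}, {h}, {d,f,g,i} are disjoint, each induces a connected subgraph, and every pair is joined by at least one edge of G. Contracting each set to a single vertex therefore yields K_{4} as a minor, and since treewidth is minor-monotone, tw(G) ≥ tw(K_{4}) = 3. Combining the bounds, tw(G) = 3.

Treewidth 3.
Bags: B1 = {a, b, c, e}  B2 = {a, b, e, h}  B3 = {a, d, e, h}  B4 = {d, e, f, h}  B5 = {d, f, g, h}  B6 = {d, f, g, i}
Tree: B1–B2, B2–B3, B3–B4, B4–B5, B5–B6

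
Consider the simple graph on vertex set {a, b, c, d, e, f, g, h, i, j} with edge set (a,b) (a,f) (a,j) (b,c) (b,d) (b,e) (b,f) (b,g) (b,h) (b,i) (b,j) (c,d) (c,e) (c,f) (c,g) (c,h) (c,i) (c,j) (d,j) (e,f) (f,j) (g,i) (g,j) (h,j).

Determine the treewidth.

A width-3 tree decomposition is:
Bags: B1 = {b, c, e, f}  B2 = {b, c, f, j}  B3 = {a, b, f, j}  B4 = {b, c, h, j}  B5 = {b, c, d, j}  B6 = {b, c, g, j}  B7 = {b, c, g, i}
Tree: B1–B2, B2–B3, B2–B4, B4–B5, B4–B6, B6–B7
The largest bag has 4 vertices, giving width 3; this decomposition certifies tw(G) ≤ 3. For the lower bound, the 4 vertices {b, c, d, j} are pairwise adjacent, and any tree decomposition puts a clique entirely inside one bag — forcing width ≥ 3. Therefore the treewidth is 3.

3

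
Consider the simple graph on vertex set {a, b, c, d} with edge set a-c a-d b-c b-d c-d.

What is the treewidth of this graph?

2

A width-2 tree decomposition is:
Bags: B1 = {b, c, d}  B2 = {a, c, d}
Tree: B1–B2
The largest bag has 3 vertices, giving width 2; this decomposition certifies tw(G) ≤ 2. For the lower bound, the 3 vertices {a, c, d} are pairwise adjacent, and any tree decomposition puts a clique entirely inside one bag — forcing width ≥ 2. Combining the bounds, tw(G) = 2.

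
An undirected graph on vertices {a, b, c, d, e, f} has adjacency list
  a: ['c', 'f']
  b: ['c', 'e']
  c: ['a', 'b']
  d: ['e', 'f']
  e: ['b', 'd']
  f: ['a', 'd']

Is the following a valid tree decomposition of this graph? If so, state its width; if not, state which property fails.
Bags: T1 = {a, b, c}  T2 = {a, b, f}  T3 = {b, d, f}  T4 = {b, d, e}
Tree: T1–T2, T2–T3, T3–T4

Yes; width 2.

Every vertex of G appears in some bag (union = {a, b, c, d, e, f}); every edge is covered by a bag; and for each vertex v the set of bags containing v is connected in the bag tree. The decomposition is therefore valid. The largest bag has 3 vertices, so the width is 2.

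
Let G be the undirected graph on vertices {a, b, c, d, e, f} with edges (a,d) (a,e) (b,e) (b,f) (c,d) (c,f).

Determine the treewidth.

2

A width-2 tree decomposition is:
Bags: B1 = {b, e, f}  B2 = {c, e, f}  B3 = {c, d, e}  B4 = {a, d, e}
Tree: B1–B2, B2–B3, B3–B4
The largest bag has 3 vertices, giving width 2; this decomposition certifies tw(G) ≤ 2. The edges e–b–f–c–d–a–e form a cycle, so G is not a tree and its treewidth is at least 2. Therefore the treewidth is 2.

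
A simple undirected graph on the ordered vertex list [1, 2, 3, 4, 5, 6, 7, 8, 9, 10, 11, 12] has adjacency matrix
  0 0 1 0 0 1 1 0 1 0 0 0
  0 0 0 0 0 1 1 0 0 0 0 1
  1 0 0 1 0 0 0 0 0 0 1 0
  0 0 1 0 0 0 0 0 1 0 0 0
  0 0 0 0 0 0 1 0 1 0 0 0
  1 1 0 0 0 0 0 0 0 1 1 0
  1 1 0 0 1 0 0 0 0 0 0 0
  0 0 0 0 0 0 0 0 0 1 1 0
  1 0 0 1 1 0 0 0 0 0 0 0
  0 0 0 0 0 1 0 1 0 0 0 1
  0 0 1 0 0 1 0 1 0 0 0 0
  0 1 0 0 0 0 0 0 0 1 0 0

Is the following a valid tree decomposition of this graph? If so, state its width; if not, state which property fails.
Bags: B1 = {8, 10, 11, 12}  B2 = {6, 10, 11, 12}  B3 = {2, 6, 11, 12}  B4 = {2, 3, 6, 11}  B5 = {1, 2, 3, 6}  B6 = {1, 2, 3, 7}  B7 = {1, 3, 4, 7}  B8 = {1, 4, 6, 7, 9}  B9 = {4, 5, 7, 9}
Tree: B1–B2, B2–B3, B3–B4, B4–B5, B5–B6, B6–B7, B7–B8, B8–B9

A tree decomposition must satisfy three properties: every vertex lies in some bag; for every edge, both endpoints lie together in some bag; and for every vertex, the bags containing it form a connected subtree. Here bags containing vertex 6 are not connected in the tree, so the decomposition is invalid.

No — bags containing vertex 6 are not connected in the tree.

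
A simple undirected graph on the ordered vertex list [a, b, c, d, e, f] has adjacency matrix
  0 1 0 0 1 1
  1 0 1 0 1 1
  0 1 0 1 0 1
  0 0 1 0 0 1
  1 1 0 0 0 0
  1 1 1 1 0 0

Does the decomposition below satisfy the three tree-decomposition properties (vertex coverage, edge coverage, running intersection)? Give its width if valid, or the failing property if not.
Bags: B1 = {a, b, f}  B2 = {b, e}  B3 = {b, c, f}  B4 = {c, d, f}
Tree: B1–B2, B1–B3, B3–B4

No — edge (a,e) lies in no bag.

A tree decomposition must satisfy three properties: every vertex lies in some bag; for every edge, both endpoints lie together in some bag; and for every vertex, the bags containing it form a connected subtree. Here edge (a,e) lies in no bag, so the decomposition is invalid.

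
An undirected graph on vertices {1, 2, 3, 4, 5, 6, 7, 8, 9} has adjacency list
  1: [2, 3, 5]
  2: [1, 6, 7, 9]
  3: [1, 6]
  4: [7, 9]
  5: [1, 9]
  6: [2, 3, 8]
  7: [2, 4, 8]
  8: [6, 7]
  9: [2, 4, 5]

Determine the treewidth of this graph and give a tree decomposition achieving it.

Each bag holds 4 vertices, so the decomposition has width 3, which upper-bounds the treewidth. For the lower bound: the 4 vertex sets {1,3,5}, {9}, {2}, {4,6,7,8} are disjoint, each induces a connected subgraph, and every pair is joined by at least one edge of G. Contracting each set to a single vertex therefore yields K_{4} as a minor, and since treewidth is minor-monotone, tw(G) ≥ tw(K_{4}) = 3. Hence tw(G) = 3 exactly.

Treewidth 3.
Bags: B1 = {1, 3, 5, 9}  B2 = {1, 2, 3, 9}  B3 = {2, 3, 6, 9}  B4 = {2, 4, 6, 9}  B5 = {2, 4, 6, 7}  B6 = {4, 6, 7, 8}
Tree: B1–B2, B2–B3, B3–B4, B4–B5, B5–B6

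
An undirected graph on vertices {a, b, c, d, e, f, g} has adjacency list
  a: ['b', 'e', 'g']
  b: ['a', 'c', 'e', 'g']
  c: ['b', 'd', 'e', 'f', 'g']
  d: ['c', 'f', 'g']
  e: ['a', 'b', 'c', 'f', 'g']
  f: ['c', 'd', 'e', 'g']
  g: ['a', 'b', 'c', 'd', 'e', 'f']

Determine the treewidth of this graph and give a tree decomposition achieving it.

Treewidth 3.
Bags: B1 = {a, b, e, g}  B2 = {b, c, e, g}  B3 = {c, e, f, g}  B4 = {c, d, f, g}
Tree: B1–B2, B2–B3, B3–B4

The largest bag has 4 vertices, giving width 3; this decomposition certifies tw(G) ≤ 3. On the other hand G contains the 4-clique {c, d, f, g}. A clique must lie in a single bag of any decomposition, so no decomposition can have width below 3. Combining the bounds, tw(G) = 3.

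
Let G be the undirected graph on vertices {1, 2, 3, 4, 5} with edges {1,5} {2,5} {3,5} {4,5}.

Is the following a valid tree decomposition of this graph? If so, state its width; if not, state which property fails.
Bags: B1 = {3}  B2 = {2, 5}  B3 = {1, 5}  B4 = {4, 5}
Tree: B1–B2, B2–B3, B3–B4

No — edge (5,3) lies in no bag.

A tree decomposition must satisfy three properties: every vertex lies in some bag; for every edge, both endpoints lie together in some bag; and for every vertex, the bags containing it form a connected subtree. Here edge (5,3) lies in no bag, so the decomposition is invalid.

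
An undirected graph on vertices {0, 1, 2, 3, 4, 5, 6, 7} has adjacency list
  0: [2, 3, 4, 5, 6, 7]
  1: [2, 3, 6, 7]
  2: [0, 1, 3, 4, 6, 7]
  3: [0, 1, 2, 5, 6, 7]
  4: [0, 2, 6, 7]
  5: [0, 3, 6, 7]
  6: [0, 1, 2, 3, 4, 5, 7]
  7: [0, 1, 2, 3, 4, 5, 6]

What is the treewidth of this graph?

A width-4 tree decomposition is:
Bags: B1 = {0, 3, 5, 6, 7}  B2 = {0, 2, 3, 6, 7}  B3 = {0, 2, 4, 6, 7}  B4 = {1, 2, 3, 6, 7}
Tree: B1–B2, B2–B3, B2–B4
The largest bag has 5 vertices, giving width 4; this decomposition certifies tw(G) ≤ 4. Conversely, {0, 2, 3, 6, 7} is a clique of size 5, and the vertices of any clique must share a bag in every tree decomposition; so some bag has ≥ 5 vertices and tw(G) ≥ 4. Hence tw(G) = 4 exactly.

4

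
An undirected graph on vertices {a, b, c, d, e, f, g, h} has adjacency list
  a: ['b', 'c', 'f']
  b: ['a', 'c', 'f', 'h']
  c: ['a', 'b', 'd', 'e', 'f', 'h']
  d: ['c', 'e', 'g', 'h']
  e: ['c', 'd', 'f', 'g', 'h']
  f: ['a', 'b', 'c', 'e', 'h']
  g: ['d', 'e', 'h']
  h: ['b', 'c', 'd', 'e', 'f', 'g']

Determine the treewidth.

3

A width-3 tree decomposition is:
Bags: B1 = {c, e, f, h}  B2 = {b, c, f, h}  B3 = {a, b, c, f}  B4 = {c, d, e, h}  B5 = {d, e, g, h}
Tree: B1–B2, B2–B3, B1–B4, B4–B5
Every bag has size at most 4, so the width is 4 − 1 = 3 and tw(G) ≤ 3. On the other hand G contains the 4-clique {d, e, g, h}. A clique must lie in a single bag of any decomposition, so no decomposition can have width below 3. Therefore the treewidth is 3.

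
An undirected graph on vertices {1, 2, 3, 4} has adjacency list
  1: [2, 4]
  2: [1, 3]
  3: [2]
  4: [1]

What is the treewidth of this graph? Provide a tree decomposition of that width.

Every bag has size at most 2, so the width is 2 − 1 = 1 and tw(G) ≤ 1. G has an edge, so its treewidth is at least 1. Hence tw(G) = 1 exactly.

Treewidth 1.
Bags: B1 = {1, 4}  B2 = {1, 2}  B3 = {2, 3}
Tree: B1–B2, B2–B3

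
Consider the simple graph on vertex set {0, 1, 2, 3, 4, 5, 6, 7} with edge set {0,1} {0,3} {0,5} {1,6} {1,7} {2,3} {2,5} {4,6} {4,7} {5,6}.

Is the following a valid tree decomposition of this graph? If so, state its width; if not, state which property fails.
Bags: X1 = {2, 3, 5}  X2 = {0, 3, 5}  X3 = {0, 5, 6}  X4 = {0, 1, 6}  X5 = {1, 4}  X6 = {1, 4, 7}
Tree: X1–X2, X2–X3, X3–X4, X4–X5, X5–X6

No — edge (6,4) lies in no bag.

A tree decomposition must satisfy three properties: every vertex lies in some bag; for every edge, both endpoints lie together in some bag; and for every vertex, the bags containing it form a connected subtree. Here edge (6,4) lies in no bag, so the decomposition is invalid.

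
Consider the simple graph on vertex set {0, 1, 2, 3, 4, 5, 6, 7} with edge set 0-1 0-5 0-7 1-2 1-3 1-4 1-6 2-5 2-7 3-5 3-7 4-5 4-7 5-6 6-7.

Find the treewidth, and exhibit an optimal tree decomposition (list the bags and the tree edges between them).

Each bag holds 4 vertices, so the decomposition has width 3, which upper-bounds the treewidth. For the lower bound: the 4 vertex sets {2,7}, {0,1}, {5}, {6} are disjoint, each induces a connected subgraph, and every pair is joined by at least one edge of G. Contracting each set to a single vertex therefore yields K_{4} as a minor, and since treewidth is minor-monotone, tw(G) ≥ tw(K_{4}) = 3. The upper and lower bounds meet at 3, so that is the treewidth.

Treewidth 3.
One optimal decomposition is:
Bags: B1 = {1, 2, 5, 7}  B2 = {0, 1, 5, 7}  B3 = {1, 5, 6, 7}  B4 = {1, 4, 5, 7}  B5 = {1, 3, 5, 7}
Tree: B1–B2, B2–B3, B3–B4, B4–B5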